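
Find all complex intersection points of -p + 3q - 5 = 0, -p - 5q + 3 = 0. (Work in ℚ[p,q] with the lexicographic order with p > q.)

Compute a lex Gröbner basis by Buchberger's algorithm.
f_1 = -p + 3q - 5, LT = p.
f_2 = -p - 5q + 3, LT = p.

S(f_1,f_2): lcm = p. S = -8q + 8.
  leading term q: no divisor's leading term divides it; move -8q to the remainder.
  leading term 1: no divisor's leading term divides it; move 8 to the remainder.
  remainder -8q + 8 ≠ 0; add h_3 = -8q + 8 to the basis.

The other S-polynomials (S(f_1,h_3), S(f_2,h_3)) all reduce to 0 modulo the current basis, so we have a Gröbner basis.
Inter-reduce: drop elements whose leading term is divisible by another's, tail-reduce, and make monic.
Reduced Gröbner basis: {p + 2, q - 1}.

A lex Gröbner basis eliminates variables successively. Here q - 1 depends only on q, with roots {1}; lifting each root through the earlier basis elements recovers the full solutions.
  q = 1: the earlier basis element becomes p + 2 = 0, giving p = -2 — point (-2, 1).
Check: every point annihilates each of the original generators.

{(-2, 1)}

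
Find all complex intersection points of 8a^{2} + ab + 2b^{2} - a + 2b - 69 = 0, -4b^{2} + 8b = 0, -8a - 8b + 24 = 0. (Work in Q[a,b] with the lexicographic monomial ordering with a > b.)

{(3, 0)}

Compute a lex Gröbner basis by Buchberger's algorithm.
f_1 = 8a^{2} + ab - a + 2b^{2} + 2b - 69, LT = a^{2}.
f_2 = -4b^{2} + 8b, LT = b^{2}.
f_3 = -8a - 8b + 24, LT = a.

S(f_1,f_3): lcm = a^{2}. S = -\tfrac{7}{8}ab + \tfrac{23}{8}a + \tfrac{1}{4}b^{2} + \tfrac{1}{4}b - \tfrac{69}{8}.
  leading term ab: subtract (\tfrac{7}{64}b)·f_3 from -\tfrac{7}{8}ab + \tfrac{23}{8}a + \tfrac{1}{4}b^{2} + \tfrac{1}{4}b - \tfrac{69}{8} → \tfrac{23}{8}a + \tfrac{9}{8}b^{2} - \tfrac{19}{8}b - \tfrac{69}{8}
  leading term a: subtract (-\tfrac{23}{64})·f_3 from \tfrac{23}{8}a + \tfrac{9}{8}b^{2} - \tfrac{19}{8}b - \tfrac{69}{8} → \tfrac{9}{8}b^{2} - \tfrac{21}{4}b
  leading term b^{2}: subtract (-\tfrac{9}{32})·f_2 from \tfrac{9}{8}b^{2} - \tfrac{21}{4}b → -3b
  leading term b: no divisor's leading term divides it; move -3b to the remainder.
  remainder -3b ≠ 0; add h_4 = -3b to the basis.

The other S-polynomials (S(f_1,f_2), S(f_2,f_3), S(f_1,h_4), S(f_2,h_4), S(f_3,h_4)) all reduce to 0 modulo the current basis, so we have a Gröbner basis.
Inter-reduce: drop elements whose leading term is divisible by another's, tail-reduce, and make monic.
Reduced Gröbner basis: {a - 3, b}.

Since the basis is lex-ordered, b is univariate in b. Its roots are {0}. Back-substituting each root into the other basis elements fixes the other coordinates.
  b = 0: the earlier basis element becomes a - 3 = 0, giving a = 3 — point (3, 0).
Substituting each solution back into the original system confirms all equations vanish.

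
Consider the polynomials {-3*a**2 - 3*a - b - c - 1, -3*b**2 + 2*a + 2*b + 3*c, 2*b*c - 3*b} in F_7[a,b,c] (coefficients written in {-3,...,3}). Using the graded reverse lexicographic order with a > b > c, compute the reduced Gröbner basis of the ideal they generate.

f_1 = -3*a**2 - 3*a - b - c - 1, LT = a**2.
f_2 = -3*b**2 + 2*a + 2*b + 3*c, LT = b**2.
f_3 = 2*b*c - 3*b, LT = b*c.

S(f_2,f_3): lcm = b**2*c. S = -2*b**2 - 3*a*c - 3*b*c - c**2.
  leading term b**2: subtract (3)·f_2 from -2*b**2 - 3*a*c - 3*b*c - c**2 → -3*a*c - 3*b*c - c**2 + a + b - 2*c
  leading term a*c: no divisor's leading term divides it; move -3*a*c to the remainder.
  leading term b*c: subtract (2)·f_3 from -3*b*c - c**2 + a + b - 2*c → -c**2 + a - 2*c
  leading term c**2: no divisor's leading term divides it; move -c**2 to the remainder.
  leading term a: no divisor's leading term divides it; move a to the remainder.
  leading term c: no divisor's leading term divides it; move -2*c to the remainder.
  remainder -3*a*c - c**2 + a - 2*c ≠ 0; add g_4 = -3*a*c - c**2 + a - 2*c to the basis.

S(f_1,g_4): lcm = a**2*c. S = 2*a*c**2 - 2*a**2 - 2*a*c - 2*b*c - 2*c**2 - 2*c.
  leading term a*c**2: subtract (-3*c)·g_4 from 2*a*c**2 - 2*a**2 - 2*a*c - 2*b*c - 2*c**2 - 2*c → -3*c**3 - 2*a**2 + a*c - 2*b*c - c**2 - 2*c
  leading term c**3: no divisor's leading term divides it; move -3*c**3 to the remainder.
  leading term a**2: subtract (3)·f_1 from -2*a**2 + a*c - 2*b*c - c**2 - 2*c → a*c - 2*b*c - c**2 + 2*a + 3*b + c + 3
  leading term a*c: subtract (2)·g_4 from a*c - 2*b*c - c**2 + 2*a + 3*b + c + 3 → -2*b*c + c**2 + 3*b - 2*c + 3
  leading term b*c: subtract (-1)·f_3 from -2*b*c + c**2 + 3*b - 2*c + 3 → c**2 - 2*c + 3
  leading term c**2: no divisor's leading term divides it; move c**2 to the remainder.
  leading term c: no divisor's leading term divides it; move -2*c to the remainder.
  leading term 1: no divisor's leading term divides it; move 3 to the remainder.
  remainder -3*c**3 + c**2 - 2*c + 3 ≠ 0; add g_5 = -3*c**3 + c**2 - 2*c + 3 to the basis.

The other S-polynomials (S(f_1,f_2), S(f_1,f_3), S(f_2,g_4), S(f_3,g_4), S(f_1,g_5), S(f_2,g_5), S(f_3,g_5), S(g_4,g_5)) all reduce to 0 modulo the current basis, so we have a Gröbner basis.

G = {c**3 + 2*c**2 + 3*c - 1, a**2 + a - 2*b - 2*c - 2, b**2 - 3*a - 3*b - c, a*c - 2*c**2 + 2*a + 3*c, b*c + 2*b}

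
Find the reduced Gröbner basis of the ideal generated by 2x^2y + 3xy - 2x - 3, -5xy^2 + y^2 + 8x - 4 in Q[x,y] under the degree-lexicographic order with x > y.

f_1 = 2x^2y + 3xy - 2x - 3, LT = x^2y.
f_2 = -5xy^2 + y^2 + 8x - 4, LT = xy^2.

S(f_1,f_2): lcm = x^2y^2. S = 17/10xy^2 + 8/5x^2 - xy - 4/5x - 3/2y.
  leading term xy^2: subtract (-17/50)·f_2 from 17/10xy^2 + 8/5x^2 - xy - 4/5x - 3/2y → 8/5x^2 - xy + 17/50y^2 + 48/25x - 3/2y - 34/25
  leading term x^2: no divisor's leading term divides it; move 8/5x^2 to the remainder.
  leading term xy: no divisor's leading term divides it; move -xy to the remainder.
  leading term y^2: no divisor's leading term divides it; move 17/50y^2 to the remainder.
  leading term x: no divisor's leading term divides it; move 48/25x to the remainder.
  leading term y: no divisor's leading term divides it; move -3/2y to the remainder.
  leading term 1: no divisor's leading term divides it; move -34/25 to the remainder.
  remainder 8/5x^2 - xy + 17/50y^2 + 48/25x - 3/2y - 34/25 ≠ 0; add g_3 = 8/5x^2 - xy + 17/50y^2 + 48/25x - 3/2y - 34/25 to the basis.

S(f_1,g_3): lcm = x^2y. S = 5/8xy^2 - 17/80y^3 + 3/10xy + 15/16y^2 - x + 17/20y - 3/2.
  leading term xy^2: subtract (-1/8)·f_2 from 5/8xy^2 - 17/80y^3 + 3/10xy + 15/16y^2 - x + 17/20y - 3/2 → -17/80y^3 + 3/10xy + 17/16y^2 + 17/20y - 2
  leading term y^3: no divisor's leading term divides it; move -17/80y^3 to the remainder.
  leading term xy: no divisor's leading term divides it; move 3/10xy to the remainder.
  leading term y^2: no divisor's leading term divides it; move 17/16y^2 to the remainder.
  leading term y: no divisor's leading term divides it; move 17/20y to the remainder.
  leading term 1: no divisor's leading term divides it; move -2 to the remainder.
  remainder -17/80y^3 + 3/10xy + 17/16y^2 + 17/20y - 2 ≠ 0; add g_4 = -17/80y^3 + 3/10xy + 17/16y^2 + 17/20y - 2 to the basis.

The other S-polynomials (S(f_2,g_3), S(f_1,g_4), S(f_2,g_4), S(g_3,g_4)) all reduce to 0 modulo the current basis, so we have a Gröbner basis.
Inter-reduce: drop elements whose leading term is divisible by another's, tail-reduce, and make monic.

G = {xy^2 - 1/5y^2 - 8/5x + 4/5, y^3 - 24/17xy - 5y^2 - 4y + 160/17, x^2 - 5/8xy + 17/80y^2 + 6/5x - 15/16y - 17/20}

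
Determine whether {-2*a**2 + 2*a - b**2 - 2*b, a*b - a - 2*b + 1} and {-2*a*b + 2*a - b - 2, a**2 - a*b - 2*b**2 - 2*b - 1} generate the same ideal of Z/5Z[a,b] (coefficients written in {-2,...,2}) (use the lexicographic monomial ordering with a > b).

Yes, the ideals are equal.

Since reduced Gröbner bases are canonical representatives of ideals under a given ordering, it suffices to compute and compare them.
Buchberger on the first generating set:
f_1 = -2*a**2 + 2*a - b**2 - 2*b, LT = a**2.
f_2 = a*b - a - 2*b + 1, LT = a*b.

S(f_1,f_2): lcm = a**2*b. S = a**2 + a*b - a - 2*b**3 + b**2.
  leading term a**2: subtract (2)·f_1 from a**2 + a*b - a - 2*b**3 + b**2 → a*b - 2*b**3 - 2*b**2 - b
  leading term a*b: subtract (1)·f_2 from a*b - 2*b**3 - 2*b**2 - b → a - 2*b**3 - 2*b**2 + b - 1
  leading term a: no divisor's leading term divides it; move a to the remainder.
  leading term b**3: no divisor's leading term divides it; move -2*b**3 to the remainder.
  leading term b**2: no divisor's leading term divides it; move -2*b**2 to the remainder.
  leading term b: no divisor's leading term divides it; move b to the remainder.
  leading term 1: no divisor's leading term divides it; move -1 to the remainder.
  remainder a - 2*b**3 - 2*b**2 + b - 1 ≠ 0; add g_3 = a - 2*b**3 - 2*b**2 + b - 1 to the basis.

S(f_2,g_3): lcm = a*b. S = -a + 2*b**4 + 2*b**3 - b**2 - b + 1.
  leading term a: subtract (-1)·g_3 from -a + 2*b**4 + 2*b**3 - b**2 - b + 1 → 2*b**4 + 2*b**2
  leading term b**4: no divisor's leading term divides it; move 2*b**4 to the remainder.
  leading term b**2: no divisor's leading term divides it; move 2*b**2 to the remainder.
  remainder 2*b**4 + 2*b**2 ≠ 0; add g_4 = 2*b**4 + 2*b**2 to the basis.

The other S-polynomials (S(f_1,g_3), S(f_1,g_4), S(f_2,g_4), S(g_3,g_4)) all reduce to 0 modulo the current basis, so we have a Gröbner basis.
Inter-reduce: drop elements whose leading term is divisible by another's, tail-reduce, and make monic.
Reduced Gröbner basis: {a - 2*b**3 - 2*b**2 + b - 1, b**4 + b**2}.

Buchberger on the second generating set:
h_1 = -2*a*b + 2*a - b - 2, LT = a*b.
h_2 = a**2 - a*b - 2*b**2 - 2*b - 1, LT = a**2.

S(h_1,h_2): lcm = a**2*b. S = -a**2 + a*b**2 - 2*a*b + a + 2*b**3 + 2*b**2 + b.
  leading term a**2: subtract (-1)·h_2 from -a**2 + a*b**2 - 2*a*b + a + 2*b**3 + 2*b**2 + b → a*b**2 + 2*a*b + a + 2*b**3 - b - 1
  leading term a*b**2: subtract (2*b)·h_1 from a*b**2 + 2*a*b + a + 2*b**3 - b - 1 → -2*a*b + a + 2*b**3 + 2*b**2 - 2*b - 1
  leading term a*b: subtract (1)·h_1 from -2*a*b + a + 2*b**3 + 2*b**2 - 2*b - 1 → -a + 2*b**3 + 2*b**2 - b + 1
  leading term a: no divisor's leading term divides it; move -a to the remainder.
  leading term b**3: no divisor's leading term divides it; move 2*b**3 to the remainder.
  leading term b**2: no divisor's leading term divides it; move 2*b**2 to the remainder.
  leading term b: no divisor's leading term divides it; move -b to the remainder.
  leading term 1: no divisor's leading term divides it; move 1 to the remainder.
  remainder -a + 2*b**3 + 2*b**2 - b + 1 ≠ 0; add k_3 = -a + 2*b**3 + 2*b**2 - b + 1 to the basis.

S(h_1,k_3): lcm = a*b. S = -a + 2*b**4 + 2*b**3 - b**2 - b + 1.
  leading term a: subtract (1)·k_3 from -a + 2*b**4 + 2*b**3 - b**2 - b + 1 → 2*b**4 + 2*b**2
  leading term b**4: no divisor's leading term divides it; move 2*b**4 to the remainder.
  leading term b**2: no divisor's leading term divides it; move 2*b**2 to the remainder.
  remainder 2*b**4 + 2*b**2 ≠ 0; add k_4 = 2*b**4 + 2*b**2 to the basis.

The other S-polynomials (S(h_2,k_3), S(h_1,k_4), S(h_2,k_4), S(k_3,k_4)) all reduce to 0 modulo the current basis, so we have a Gröbner basis.
Inter-reduce: drop elements whose leading term is divisible by another's, tail-reduce, and make monic.
Reduced Gröbner basis: {a - 2*b**3 - 2*b**2 + b - 1, b**4 + b**2}.

These coincide, so the ideals are equal.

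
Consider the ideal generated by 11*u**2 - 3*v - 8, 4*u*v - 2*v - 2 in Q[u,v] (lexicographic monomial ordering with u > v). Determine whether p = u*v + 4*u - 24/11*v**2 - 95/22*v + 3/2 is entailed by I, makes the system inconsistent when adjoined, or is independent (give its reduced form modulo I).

First compute the reduced Gröbner basis of I by Buchberger's algorithm.
f_1 = 11*u**2 - 3*v - 8, LT = u**2.
f_2 = 4*u*v - 2*v - 2, LT = u*v.

S(f_1,f_2): lcm = u**2*v. S = 1/2*u*v + 1/2*u - 3/11*v**2 - 8/11*v.
  leading term u*v: subtract (1/8)·f_2 from 1/2*u*v + 1/2*u - 3/11*v**2 - 8/11*v → 1/2*u - 3/11*v**2 - 21/44*v + 1/4
  leading term u: no divisor's leading term divides it; move 1/2*u to the remainder.
  leading term v**2: no divisor's leading term divides it; move -3/11*v**2 to the remainder.
  leading term v: no divisor's leading term divides it; move -21/44*v to the remainder.
  leading term 1: no divisor's leading term divides it; move 1/4 to the remainder.
  remainder 1/2*u - 3/11*v**2 - 21/44*v + 1/4 ≠ 0; add h_3 = 1/2*u - 3/11*v**2 - 21/44*v + 1/4 to the basis.

S(f_1,h_3): lcm = u**2. S = 6/11*u*v**2 + 21/22*u*v - 1/2*u - 3/11*v - 8/11.
  leading term u*v**2: subtract (3/22*v)·f_2 from 6/11*u*v**2 + 21/22*u*v - 1/2*u - 3/11*v - 8/11 → 21/22*u*v - 1/2*u + 3/11*v**2 - 8/11
  leading term u*v: subtract (21/88)·f_2 from 21/22*u*v - 1/2*u + 3/11*v**2 - 8/11 → -1/2*u + 3/11*v**2 + 21/44*v - 1/4
  leading term u: subtract (-1)·h_3 from -1/2*u + 3/11*v**2 + 21/44*v - 1/4 → 0
  remainder 0.

S(f_2,h_3): lcm = u*v. S = 6/11*v**3 + 21/22*v**2 - v - 1/2.
  leading term v**3: no divisor's leading term divides it; move 6/11*v**3 to the remainder.
  leading term v**2: no divisor's leading term divides it; move 21/22*v**2 to the remainder.
  leading term v: no divisor's leading term divides it; move -v to the remainder.
  leading term 1: no divisor's leading term divides it; move -1/2 to the remainder.
  remainder 6/11*v**3 + 21/22*v**2 - v - 1/2 ≠ 0; add h_4 = 6/11*v**3 + 21/22*v**2 - v - 1/2 to the basis.

S(f_1,h_4): leading monomials are coprime, so the S-polynomial reduces to 0 (Buchberger's first criterion).
S(f_2,h_4): lcm = u*v**3. S = -7/4*u*v**2 + 11/6*u*v + 11/12*u - 1/2*v**3 - 1/2*v**2.
  leading term u*v**2: subtract (-7/16*v)·f_2 from -7/4*u*v**2 + 11/6*u*v + 11/12*u - 1/2*v**3 - 1/2*v**2 → 11/6*u*v + 11/12*u - 1/2*v**3 - 11/8*v**2 - 7/8*v
  leading term u*v: subtract (11/24)·f_2 from 11/6*u*v + 11/12*u - 1/2*v**3 - 11/8*v**2 - 7/8*v → 11/12*u - 1/2*v**3 - 11/8*v**2 + 1/24*v + 11/12
  leading term u: subtract (11/6)·h_3 from 11/12*u - 1/2*v**3 - 11/8*v**2 + 1/24*v + 11/12 → -1/2*v**3 - 7/8*v**2 + 11/12*v + 11/24
  leading term v**3: subtract (-11/12)·h_4 from -1/2*v**3 - 7/8*v**2 + 11/12*v + 11/24 → 0
  remainder 0.

S(h_3,h_4): leading monomials are coprime, so the S-polynomial reduces to 0 (Buchberger's first criterion).
Every S-polynomial of the final basis reduces to 0, so we have a Gröbner basis.
Inter-reduce: drop elements whose leading term is divisible by another's, tail-reduce, and make monic.
Reduced Gröbner basis: {u - 6/11*v**2 - 21/22*v + 1/2, v**3 + 7/4*v**2 - 11/6*v - 11/12}.
Label its elements g_1 = u - 6/11*v**2 - 21/22*v + 1/2, g_2 = v**3 + 7/4*v**2 - 11/6*v - 11/12.

Reduce p = u*v + 4*u - 24/11*v**2 - 95/22*v + 3/2 modulo G:
  leading term u*v: subtract (v)·g_1 from u*v + 4*u - 24/11*v**2 - 95/22*v + 3/2 → 4*u + 6/11*v**3 - 27/22*v**2 - 53/11*v + 3/2
  leading term u: subtract (4)·g_1 from 4*u + 6/11*v**3 - 27/22*v**2 - 53/11*v + 3/2 → 6/11*v**3 + 21/22*v**2 - v - 1/2
  leading term v**3: subtract (6/11)·g_2 from 6/11*v**3 + 21/22*v**2 - v - 1/2 → 0
  normal form = 0.
Since the normal form is 0, p ∈ I.

u*v + 4*u - 24/11*v**2 - 95/22*v + 3/2 lies in I (it reduces to 0).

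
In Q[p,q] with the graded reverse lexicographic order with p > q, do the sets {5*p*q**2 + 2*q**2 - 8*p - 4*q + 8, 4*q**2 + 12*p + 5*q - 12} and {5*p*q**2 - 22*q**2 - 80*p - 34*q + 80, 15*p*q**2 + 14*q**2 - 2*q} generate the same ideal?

Two ideals are equal iff their reduced Gröbner bases coincide (the reduced basis is unique for a fixed ordering).
Buchberger on the first generating set:
f_1 = 5*p*q**2 + 2*q**2 - 8*p - 4*q + 8, LT = p*q**2.
f_2 = 4*q**2 + 12*p + 5*q - 12, LT = q**2.

S(f_1,f_2): lcm = p*q**2. S = -3*p**2 - 5/4*p*q + 2/5*q**2 + 7/5*p - 4/5*q + 8/5.
  leading term p**2: no divisor's leading term divides it; move -3*p**2 to the remainder.
  leading term p*q: no divisor's leading term divides it; move -5/4*p*q to the remainder.
  leading term q**2: subtract (1/10)·f_2 from 2/5*q**2 + 7/5*p - 4/5*q + 8/5 → 1/5*p - 13/10*q + 14/5
  leading term p: no divisor's leading term divides it; move 1/5*p to the remainder.
  leading term q: no divisor's leading term divides it; move -13/10*q to the remainder.
  leading term 1: no divisor's leading term divides it; move 14/5 to the remainder.
  remainder -3*p**2 - 5/4*p*q + 1/5*p - 13/10*q + 14/5 ≠ 0; add g_3 = -3*p**2 - 5/4*p*q + 1/5*p - 13/10*q + 14/5 to the basis.

The other S-polynomials (S(f_1,g_3), S(f_2,g_3)) all reduce to 0 modulo the current basis, so we have a Gröbner basis.
Inter-reduce: drop elements whose leading term is divisible by another's, tail-reduce, and make monic.
Reduced Gröbner basis: {p**2 + 5/12*p*q - 1/15*p + 13/30*q - 14/15, q**2 + 3*p + 5/4*q - 3}.

Buchberger on the second generating set:
h_1 = 5*p*q**2 - 22*q**2 - 80*p - 34*q + 80, LT = p*q**2.
h_2 = 15*p*q**2 + 14*q**2 - 2*q, LT = p*q**2.

S(h_1,h_2): lcm = p*q**2. S = -16/3*q**2 - 16*p - 20/3*q + 16.
  leading term q**2: no divisor's leading term divides it; move -16/3*q**2 to the remainder.
  leading term p: no divisor's leading term divides it; move -16*p to the remainder.
  leading term q: no divisor's leading term divides it; move -20/3*q to the remainder.
  leading term 1: no divisor's leading term divides it; move 16 to the remainder.
  remainder -16/3*q**2 - 16*p - 20/3*q + 16 ≠ 0; add k_3 = -16/3*q**2 - 16*p - 20/3*q + 16 to the basis.

S(h_1,k_3): lcm = p*q**2. S = -3*p**2 - 5/4*p*q - 22/5*q**2 - 13*p - 34/5*q + 16.
  leading term p**2: no divisor's leading term divides it; move -3*p**2 to the remainder.
  leading term p*q: no divisor's leading term divides it; move -5/4*p*q to the remainder.
  leading term q**2: subtract (33/40)·k_3 from -22/5*q**2 - 13*p - 34/5*q + 16 → 1/5*p - 13/10*q + 14/5
  leading term p: no divisor's leading term divides it; move 1/5*p to the remainder.
  leading term q: no divisor's leading term divides it; move -13/10*q to the remainder.
  leading term 1: no divisor's leading term divides it; move 14/5 to the remainder.
  remainder -3*p**2 - 5/4*p*q + 1/5*p - 13/10*q + 14/5 ≠ 0; add k_4 = -3*p**2 - 5/4*p*q + 1/5*p - 13/10*q + 14/5 to the basis.

The other S-polynomials (S(h_2,k_3), S(h_1,k_4), S(h_2,k_4), S(k_3,k_4)) all reduce to 0 modulo the current basis, so we have a Gröbner basis.
Inter-reduce: drop elements whose leading term is divisible by another's, tail-reduce, and make monic.
Reduced Gröbner basis: {p**2 + 5/12*p*q - 1/15*p + 13/30*q - 14/15, q**2 + 3*p + 5/4*q - 3}.

Same reduced basis, so the two generating sets span the same ideal.
The choice of monomial ordering does not affect the verdict — as long as both bases are computed under the same ordering, their equality decides ideal equality.

Yes, the ideals are equal.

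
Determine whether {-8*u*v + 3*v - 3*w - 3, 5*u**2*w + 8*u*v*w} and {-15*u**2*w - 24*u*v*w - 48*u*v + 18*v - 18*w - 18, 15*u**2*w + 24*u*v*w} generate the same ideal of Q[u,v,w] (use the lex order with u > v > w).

Two ideals are equal iff their reduced Gröbner bases coincide (the reduced basis is unique for a fixed ordering).
Buchberger on the first generating set:
f_1 = -8*u*v + 3*v - 3*w - 3, LT = u*v.
f_2 = 5*u**2*w + 8*u*v*w, LT = u**2*w.

S(f_1,f_2): lcm = u**2*v*w. S = -8/5*u*v**2*w - 3/8*u*v*w + 3/8*u*w**2 + 3/8*u*w.
  leading term u*v**2*w: subtract (1/5*v*w)·f_1 from -8/5*u*v**2*w - 3/8*u*v*w + 3/8*u*w**2 + 3/8*u*w → -3/8*u*v*w + 3/8*u*w**2 + 3/8*u*w - 3/5*v**2*w + 3/5*v*w**2 + 3/5*v*w
  leading term u*v*w: subtract (3/64*w)·f_1 from -3/8*u*v*w + 3/8*u*w**2 + 3/8*u*w - 3/5*v**2*w + 3/5*v*w**2 + 3/5*v*w → 3/8*u*w**2 + 3/8*u*w - 3/5*v**2*w + 3/5*v*w**2 + 147/320*v*w + 9/64*w**2 + 9/64*w
  leading term u*w**2: no divisor's leading term divides it; move 3/8*u*w**2 to the remainder.
  leading term u*w: no divisor's leading term divides it; move 3/8*u*w to the remainder.
  leading term v**2*w: no divisor's leading term divides it; move -3/5*v**2*w to the remainder.
  leading term v*w**2: no divisor's leading term divides it; move 3/5*v*w**2 to the remainder.
  leading term v*w: no divisor's leading term divides it; move 147/320*v*w to the remainder.
  leading term w**2: no divisor's leading term divides it; move 9/64*w**2 to the remainder.
  leading term w: no divisor's leading term divides it; move 9/64*w to the remainder.
  remainder 3/8*u*w**2 + 3/8*u*w - 3/5*v**2*w + 3/5*v*w**2 + 147/320*v*w + 9/64*w**2 + 9/64*w ≠ 0; add g_3 = 3/8*u*w**2 + 3/8*u*w - 3/5*v**2*w + 3/5*v*w**2 + 147/320*v*w + 9/64*w**2 + 9/64*w to the basis.

S(f_1,g_3): lcm = u*v*w**2. S = -u*v*w + 8/5*v**3*w - 8/5*v**2*w**2 - 49/40*v**2*w - 3/4*v*w**2 - 3/8*v*w + 3/8*w**3 + 3/8*w**2.
  leading term u*v*w: subtract (1/8*w)·f_1 from -u*v*w + 8/5*v**3*w - 8/5*v**2*w**2 - 49/40*v**2*w - 3/4*v*w**2 - 3/8*v*w + 3/8*w**3 + 3/8*w**2 → 8/5*v**3*w - 8/5*v**2*w**2 - 49/40*v**2*w - 3/4*v*w**2 - 3/4*v*w + 3/8*w**3 + 3/4*w**2 + 3/8*w
  leading term v**3*w: no divisor's leading term divides it; move 8/5*v**3*w to the remainder.
  leading term v**2*w**2: no divisor's leading term divides it; move -8/5*v**2*w**2 to the remainder.
  leading term v**2*w: no divisor's leading term divides it; move -49/40*v**2*w to the remainder.
  leading term v*w**2: no divisor's leading term divides it; move -3/4*v*w**2 to the remainder.
  leading term v*w: no divisor's leading term divides it; move -3/4*v*w to the remainder.
  leading term w**3: no divisor's leading term divides it; move 3/8*w**3 to the remainder.
  leading term w**2: no divisor's leading term divides it; move 3/4*w**2 to the remainder.
  leading term w: no divisor's leading term divides it; move 3/8*w to the remainder.
  remainder 8/5*v**3*w - 8/5*v**2*w**2 - 49/40*v**2*w - 3/4*v*w**2 - 3/4*v*w + 3/8*w**3 + 3/4*w**2 + 3/8*w ≠ 0; add g_4 = 8/5*v**3*w - 8/5*v**2*w**2 - 49/40*v**2*w - 3/4*v*w**2 - 3/4*v*w + 3/8*w**3 + 3/4*w**2 + 3/8*w to the basis.

The other S-polynomials (S(f_2,g_3), S(f_1,g_4), S(f_2,g_4), S(g_3,g_4)) all reduce to 0 modulo the current basis, so we have a Gröbner basis.
Inter-reduce: drop elements whose leading term is divisible by another's, tail-reduce, and make monic.
Reduced Gröbner basis: {u**2*w + 3/5*v*w - 3/5*w**2 - 3/5*w, u*v - 3/8*v + 3/8*w + 3/8, u*w**2 + u*w - 8/5*v**2*w + 8/5*v*w**2 + 49/40*v*w + 3/8*w**2 + 3/8*w, v**3*w - v**2*w**2 - 49/64*v**2*w - 15/32*v*w**2 - 15/32*v*w + 15/64*w**3 + 15/32*w**2 + 15/64*w}.

Buchberger on the second generating set:
h_1 = -15*u**2*w - 24*u*v*w - 48*u*v + 18*v - 18*w - 18, LT = u**2*w.
h_2 = 15*u**2*w + 24*u*v*w, LT = u**2*w.

S(h_1,h_2): lcm = u**2*w. S = 16/5*u*v - 6/5*v + 6/5*w + 6/5.
  leading term u*v: no divisor's leading term divides it; move 16/5*u*v to the remainder.
  leading term v: no divisor's leading term divides it; move -6/5*v to the remainder.
  leading term w: no divisor's leading term divides it; move 6/5*w to the remainder.
  leading term 1: no divisor's leading term divides it; move 6/5 to the remainder.
  remainder 16/5*u*v - 6/5*v + 6/5*w + 6/5 ≠ 0; add k_3 = 16/5*u*v - 6/5*v + 6/5*w + 6/5 to the basis.

S(h_1,k_3): lcm = u**2*v*w. S = 8/5*u*v**2*w + 16/5*u*v**2 + 3/8*u*v*w - 3/8*u*w**2 - 3/8*u*w - 6/5*v**2 + 6/5*v*w + 6/5*v.
  leading term u*v**2*w: subtract (1/2*v*w)·k_3 from 8/5*u*v**2*w + 16/5*u*v**2 + 3/8*u*v*w - 3/8*u*w**2 - 3/8*u*w - 6/5*v**2 + 6/5*v*w + 6/5*v → 16/5*u*v**2 + 3/8*u*v*w - 3/8*u*w**2 - 3/8*u*w + 3/5*v**2*w - 6/5*v**2 - 3/5*v*w**2 + 3/5*v*w + 6/5*v
  leading term u*v**2: subtract (v)·k_3 from 16/5*u*v**2 + 3/8*u*v*w - 3/8*u*w**2 - 3/8*u*w + 3/5*v**2*w - 6/5*v**2 - 3/5*v*w**2 + 3/5*v*w + 6/5*v → 3/8*u*v*w - 3/8*u*w**2 - 3/8*u*w + 3/5*v**2*w - 3/5*v*w**2 - 3/5*v*w
  leading term u*v*w: subtract (15/128*w)·k_3 from 3/8*u*v*w - 3/8*u*w**2 - 3/8*u*w + 3/5*v**2*w - 3/5*v*w**2 - 3/5*v*w → -3/8*u*w**2 - 3/8*u*w + 3/5*v**2*w - 3/5*v*w**2 - 147/320*v*w - 9/64*w**2 - 9/64*w
  leading term u*w**2: no divisor's leading term divides it; move -3/8*u*w**2 to the remainder.
  leading term u*w: no divisor's leading term divides it; move -3/8*u*w to the remainder.
  leading term v**2*w: no divisor's leading term divides it; move 3/5*v**2*w to the remainder.
  leading term v*w**2: no divisor's leading term divides it; move -3/5*v*w**2 to the remainder.
  leading term v*w: no divisor's leading term divides it; move -147/320*v*w to the remainder.
  leading term w**2: no divisor's leading term divides it; move -9/64*w**2 to the remainder.
  leading term w: no divisor's leading term divides it; move -9/64*w to the remainder.
  remainder -3/8*u*w**2 - 3/8*u*w + 3/5*v**2*w - 3/5*v*w**2 - 147/320*v*w - 9/64*w**2 - 9/64*w ≠ 0; add k_4 = -3/8*u*w**2 - 3/8*u*w + 3/5*v**2*w - 3/5*v*w**2 - 147/320*v*w - 9/64*w**2 - 9/64*w to the basis.

S(k_3,k_4): lcm = u*v*w**2. S = -u*v*w + 8/5*v**3*w - 8/5*v**2*w**2 - 49/40*v**2*w - 3/4*v*w**2 - 3/8*v*w + 3/8*w**3 + 3/8*w**2.
  leading term u*v*w: subtract (-5/16*w)·k_3 from -u*v*w + 8/5*v**3*w - 8/5*v**2*w**2 - 49/40*v**2*w - 3/4*v*w**2 - 3/8*v*w + 3/8*w**3 + 3/8*w**2 → 8/5*v**3*w - 8/5*v**2*w**2 - 49/40*v**2*w - 3/4*v*w**2 - 3/4*v*w + 3/8*w**3 + 3/4*w**2 + 3/8*w
  leading term v**3*w: no divisor's leading term divides it; move 8/5*v**3*w to the remainder.
  leading term v**2*w**2: no divisor's leading term divides it; move -8/5*v**2*w**2 to the remainder.
  leading term v**2*w: no divisor's leading term divides it; move -49/40*v**2*w to the remainder.
  leading term v*w**2: no divisor's leading term divides it; move -3/4*v*w**2 to the remainder.
  leading term v*w: no divisor's leading term divides it; move -3/4*v*w to the remainder.
  leading term w**3: no divisor's leading term divides it; move 3/8*w**3 to the remainder.
  leading term w**2: no divisor's leading term divides it; move 3/4*w**2 to the remainder.
  leading term w: no divisor's leading term divides it; move 3/8*w to the remainder.
  remainder 8/5*v**3*w - 8/5*v**2*w**2 - 49/40*v**2*w - 3/4*v*w**2 - 3/4*v*w + 3/8*w**3 + 3/4*w**2 + 3/8*w ≠ 0; add k_5 = 8/5*v**3*w - 8/5*v**2*w**2 - 49/40*v**2*w - 3/4*v*w**2 - 3/4*v*w + 3/8*w**3 + 3/4*w**2 + 3/8*w to the basis.

The other S-polynomials (S(h_2,k_3), S(h_1,k_4), S(h_2,k_4), S(h_1,k_5), S(h_2,k_5), S(k_3,k_5), S(k_4,k_5)) all reduce to 0 modulo the current basis, so we have a Gröbner basis.
Inter-reduce: drop elements whose leading term is divisible by another's, tail-reduce, and make monic.
Reduced Gröbner basis: {u**2*w + 3/5*v*w - 3/5*w**2 - 3/5*w, u*v - 3/8*v + 3/8*w + 3/8, u*w**2 + u*w - 8/5*v**2*w + 8/5*v*w**2 + 49/40*v*w + 3/8*w**2 + 3/8*w, v**3*w - v**2*w**2 - 49/64*v**2*w - 15/32*v*w**2 - 15/32*v*w + 15/64*w**3 + 15/32*w**2 + 15/64*w}.

Same reduced basis, so the two generating sets span the same ideal.

Yes, the ideals are equal.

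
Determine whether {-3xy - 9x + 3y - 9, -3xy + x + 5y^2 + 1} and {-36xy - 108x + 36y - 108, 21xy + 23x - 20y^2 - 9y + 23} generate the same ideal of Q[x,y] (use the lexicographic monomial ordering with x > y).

For a fixed monomial order, each ideal has a unique reduced Gröbner basis; comparing bases decides equality.
Buchberger on the first generating set:
f_1 = -3xy - 9x + 3y - 9, LT = xy.
f_2 = -3xy + x + 5y^2 + 1, LT = xy.

S(f_1,f_2): lcm = xy. S = 10/3x + 5/3y^2 - y + 10/3.
  leading term x: no divisor's leading term divides it; move 10/3x to the remainder.
  leading term y^2: no divisor's leading term divides it; move 5/3y^2 to the remainder.
  leading term y: no divisor's leading term divides it; move -y to the remainder.
  leading term 1: no divisor's leading term divides it; move 10/3 to the remainder.
  remainder 10/3x + 5/3y^2 - y + 10/3 ≠ 0; add g_3 = 10/3x + 5/3y^2 - y + 10/3 to the basis.

S(f_1,g_3): lcm = xy. S = 3x - 1/2y^3 + 3/10y^2 - 2y + 3.
  leading term x: subtract (9/10)·g_3 from 3x - 1/2y^3 + 3/10y^2 - 2y + 3 → -1/2y^3 - 6/5y^2 - 11/10y
  leading term y^3: no divisor's leading term divides it; move -1/2y^3 to the remainder.
  leading term y^2: no divisor's leading term divides it; move -6/5y^2 to the remainder.
  leading term y: no divisor's leading term divides it; move -11/10y to the remainder.
  remainder -1/2y^3 - 6/5y^2 - 11/10y ≠ 0; add g_4 = -1/2y^3 - 6/5y^2 - 11/10y to the basis.

The other S-polynomials (S(f_2,g_3), S(f_1,g_4), S(f_2,g_4), S(g_3,g_4)) all reduce to 0 modulo the current basis, so we have a Gröbner basis.
Inter-reduce: drop elements whose leading term is divisible by another's, tail-reduce, and make monic.
Reduced Gröbner basis: {x + 1/2y^2 - 3/10y + 1, y^3 + 12/5y^2 + 11/5y}.

Buchberger on the second generating set:
h_1 = -36xy - 108x + 36y - 108, LT = xy.
h_2 = 21xy + 23x - 20y^2 - 9y + 23, LT = xy.

S(h_1,h_2): lcm = xy. S = 40/21x + 20/21y^2 - 4/7y + 40/21.
  leading term x: no divisor's leading term divides it; move 40/21x to the remainder.
  leading term y^2: no divisor's leading term divides it; move 20/21y^2 to the remainder.
  leading term y: no divisor's leading term divides it; move -4/7y to the remainder.
  leading term 1: no divisor's leading term divides it; move 40/21 to the remainder.
  remainder 40/21x + 20/21y^2 - 4/7y + 40/21 ≠ 0; add k_3 = 40/21x + 20/21y^2 - 4/7y + 40/21 to the basis.

S(h_1,k_3): lcm = xy. S = 3x - 1/2y^3 + 3/10y^2 - 2y + 3.
  leading term x: subtract (63/40)·k_3 from 3x - 1/2y^3 + 3/10y^2 - 2y + 3 → -1/2y^3 - 6/5y^2 - 11/10y
  leading term y^3: no divisor's leading term divides it; move -1/2y^3 to the remainder.
  leading term y^2: no divisor's leading term divides it; move -6/5y^2 to the remainder.
  leading term y: no divisor's leading term divides it; move -11/10y to the remainder.
  remainder -1/2y^3 - 6/5y^2 - 11/10y ≠ 0; add k_4 = -1/2y^3 - 6/5y^2 - 11/10y to the basis.

The other S-polynomials (S(h_2,k_3), S(h_1,k_4), S(h_2,k_4), S(k_3,k_4)) all reduce to 0 modulo the current basis, so we have a Gröbner basis.
Inter-reduce: drop elements whose leading term is divisible by another's, tail-reduce, and make monic.
Reduced Gröbner basis: {x + 1/2y^2 - 3/10y + 1, y^3 + 12/5y^2 + 11/5y}.

The two bases agree; hence the ideals are identical.

Yes, the ideals are equal.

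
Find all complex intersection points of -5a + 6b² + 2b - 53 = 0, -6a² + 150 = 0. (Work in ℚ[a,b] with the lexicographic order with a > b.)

Compute a lex Gröbner basis by Buchberger's algorithm.
f_1 = -5a + 6b² + 2b - 53, LT = a.
f_2 = -6a² + 150, LT = a².

S(f_1,f_2): lcm = a². S = -6/5ab² - ⅖ab + 53/5a + 25.
  reduce S modulo (f_1, f_2):
  remainder -36/25b⁴ - 24/25b³ + 632/25b² + 212/25b - 2184/25 ≠ 0; add h_3 = -36/25b⁴ - 24/25b³ + 632/25b² + 212/25b - 2184/25 to the basis.

The other S-polynomials (S(f_1,h_3), S(f_2,h_3)) all reduce to 0 modulo the current basis, so we have a Gröbner basis.
Inter-reduce: drop elements whose leading term is divisible by another's, tail-reduce, and make monic.
Reduced Gröbner basis: {a - 6/5b² - ⅖b + 53/5, b⁴ + ⅔b³ - 158/9b² - 53/9b + 182/3}.

From the last basis element, b⁴ + ⅔b³ - 158/9b² - 53/9b + 182/3 = 0, so b takes values in {-7/3, 2, -1/6 + sqrt(469)/6, -sqrt(469)/6 - 1/6}. Each choice, substituted upward through the basis, yields the corresponding point(s) of the solution set.
  b = -7/3: the earlier basis element becomes a + 5 = 0, giving a = -5 — point (-5, -7/3).
  b = 2: the earlier basis element becomes a + 5 = 0, giving a = -5 — point (-5, 2).
  b = -1/6 + sqrt(469)/6: the earlier basis element becomes a - 5 = 0, giving a = 5 — point (5, -1/6 + sqrt(469)/6).
  b = -sqrt(469)/6 - 1/6: the earlier basis element becomes a - 5 = 0, giving a = 5 — point (5, -sqrt(469)/6 - 1/6).

{(-5, -7/3), (-5, 2), (5, -1/6 + sqrt(469)/6), (5, -sqrt(469)/6 - 1/6)}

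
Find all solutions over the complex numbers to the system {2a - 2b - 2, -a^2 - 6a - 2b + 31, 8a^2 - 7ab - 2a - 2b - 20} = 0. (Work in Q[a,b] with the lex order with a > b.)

Compute a lex Gröbner basis by Buchberger's algorithm.
f_1 = 2a - 2b - 2, LT = a.
f_2 = -a^2 - 6a - 2b + 31, LT = a^2.
f_3 = 8a^2 - 7ab - 2a - 2b - 20, LT = a^2.

S(f_1,f_2): lcm = a^2. S = -ab - 7a - 2b + 31.
  leading term ab: subtract (-1/2b)·f_1 from -ab - 7a - 2b + 31 → -7a - b^2 - 3b + 31
  leading term a: subtract (-7/2)·f_1 from -7a - b^2 - 3b + 31 → -b^2 - 10b + 24
  leading term b^2: no divisor's leading term divides it; move -b^2 to the remainder.
  leading term b: no divisor's leading term divides it; move -10b to the remainder.
  leading term 1: no divisor's leading term divides it; move 24 to the remainder.
  remainder -b^2 - 10b + 24 ≠ 0; add h_4 = -b^2 - 10b + 24 to the basis.

S(f_1,f_3): lcm = a^2. S = -1/8ab - 3/4a + 1/4b + 5/2.
  leading term ab: subtract (-1/16b)·f_1 from -1/8ab - 3/4a + 1/4b + 5/2 → -3/4a - 1/8b^2 + 1/8b + 5/2
  leading term a: subtract (-3/8)·f_1 from -3/4a - 1/8b^2 + 1/8b + 5/2 → -1/8b^2 - 5/8b + 7/4
  leading term b^2: subtract (1/8)·h_4 from -1/8b^2 - 5/8b + 7/4 → 5/8b - 5/4
  leading term b: no divisor's leading term divides it; move 5/8b to the remainder.
  leading term 1: no divisor's leading term divides it; move -5/4 to the remainder.
  remainder 5/8b - 5/4 ≠ 0; add h_5 = 5/8b - 5/4 to the basis.

The other S-polynomials (S(f_2,f_3), S(f_1,h_4), S(f_2,h_4), S(f_3,h_4), S(f_1,h_5), S(f_2,h_5), S(f_3,h_5), S(h_4,h_5)) all reduce to 0 modulo the current basis, so we have a Gröbner basis.
Inter-reduce: drop elements whose leading term is divisible by another's, tail-reduce, and make monic.
Reduced Gröbner basis: {a - 3, b - 2}.

A lex Gröbner basis eliminates variables successively. Here b - 2 depends only on b, with roots {2}; lifting each root through the earlier basis elements recovers the full solutions.
  b = 2: the earlier basis element becomes a - 3 = 0, giving a = 3 — point (3, 2).

{(3, 2)}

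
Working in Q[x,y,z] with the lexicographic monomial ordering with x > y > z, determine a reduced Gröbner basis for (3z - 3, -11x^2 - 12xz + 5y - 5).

f_1 = 3z - 3, LT = z.
f_2 = -11x^2 - 12xz + 5y - 5, LT = x^2.

The S-polynomials (S(f_1,f_2)) all reduce to 0 modulo the current basis, so we have a Gröbner basis.

G = {x^2 + 12/11x - 5/11y + 5/11, z - 1}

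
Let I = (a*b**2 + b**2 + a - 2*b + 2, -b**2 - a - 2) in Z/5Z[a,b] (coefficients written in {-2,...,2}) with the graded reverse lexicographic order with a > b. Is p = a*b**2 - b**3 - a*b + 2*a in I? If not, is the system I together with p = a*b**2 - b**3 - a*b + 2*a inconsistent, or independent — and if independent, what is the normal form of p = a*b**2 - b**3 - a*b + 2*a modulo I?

a*b**2 - b**3 - a*b + 2*a is independent of I; its normal form modulo I is 2*a - b.

First compute the reduced Gröbner basis of I by Buchberger's algorithm.
f_1 = a*b**2 + b**2 + a - 2*b + 2, LT = a*b**2.
f_2 = -b**2 - a - 2, LT = b**2.

S(f_1,f_2): lcm = a*b**2. S = -a**2 + b**2 - a - 2*b + 2.
  reduce S modulo (f_1, f_2):
  remainder -a**2 - 2*a - 2*b ≠ 0; add h_3 = -a**2 - 2*a - 2*b to the basis.

The other S-polynomials (S(f_1,h_3), S(f_2,h_3)) all reduce to 0 modulo the current basis, so we have a Gröbner basis.
Inter-reduce: drop elements whose leading term is divisible by another's, tail-reduce, and make monic.
Reduced Gröbner basis: {a**2 + 2*a + 2*b, b**2 + a + 2}.
Label its elements g_1 = a**2 + 2*a + 2*b, g_2 = b**2 + a + 2.

Reduce p = a*b**2 - b**3 - a*b + 2*a modulo G:
  leading term a*b**2: subtract (a)·g_2 from a*b**2 - b**3 - a*b + 2*a → -b**3 - a**2 - a*b
  leading term b**3: subtract (-b)·g_2 from -b**3 - a**2 - a*b → -a**2 + 2*b
  leading term a**2: subtract (-1)·g_1 from -a**2 + 2*b → 2*a - b
  leading term a: no divisor's leading term divides it; move 2*a to the remainder.
  leading term b: no divisor's leading term divides it; move -b to the remainder.
  normal form = 2*a - b.
The normal form is nonzero, so p ∉ I. Since p minus its normal form lies in I, I + (p) = I + (r) where r = 2*a - b; decide whether this ideal is the whole ring.
Run Buchberger on G together with r (pairs among the g_i already reduce to 0 since G is a Gröbner basis):
g_1 = a**2 + 2*a + 2*b, LT = a**2.
g_2 = b**2 + a + 2, LT = b**2.
r = 2*a - b, LT = a.

S(g_1,r): lcm = a**2. S = -2*a*b + 2*a + 2*b.
  reduce S modulo (g_1, g_2, r):
  remainder b + 2 ≠ 0; add m_4 = b + 2 to the basis.

The other S-polynomials (S(g_1,g_2), S(g_2,r), S(g_1,m_4), S(g_2,m_4), S(r,m_4)) all reduce to 0 modulo the current basis, so we have a Gröbner basis.
Inter-reduce: drop elements whose leading term is divisible by another's, tail-reduce, and make monic.
Reduced Gröbner basis: {a + 1, b + 2}.
The reduced Gröbner basis of I + (p) is {a + 1, b + 2} ≠ {1}, a proper ideal, so the enlarged system stays consistent: p is independent of I, with normal form 2*a - b.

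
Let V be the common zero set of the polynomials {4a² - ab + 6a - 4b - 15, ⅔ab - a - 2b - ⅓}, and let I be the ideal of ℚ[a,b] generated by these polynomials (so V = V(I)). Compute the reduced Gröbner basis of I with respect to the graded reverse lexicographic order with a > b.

G = {a² + 9/8a - 7/4b - 31/8, ab - 3/2a - 3b - ½, b² - 20/7a - 89/14b - 9/2}

f_1 = 4a² - ab + 6a - 4b - 15, LT = a².
f_2 = ⅔ab - a - 2b - ⅓, LT = ab.

S(f_1,f_2): lcm = a²b. S = -¼ab² + 3/2a² + 9/2ab - b² + ½a - 15/4b.
  leading term ab²: subtract (-⅜b)·f_2 from -¼ab² + 3/2a² + 9/2ab - b² + ½a - 15/4b → 3/2a² + 33/8ab - 7/4b² + ½a - 31/8b
  leading term a²: subtract (⅜)·f_1 from 3/2a² + 33/8ab - 7/4b² + ½a - 31/8b → 9/2ab - 7/4b² - 7/4a - 19/8b + 45/8
  leading term ab: subtract (27/4)·f_2 from 9/2ab - 7/4b² - 7/4a - 19/8b + 45/8 → -7/4b² + 5a + 89/8b + 63/8
  leading term b²: no divisor's leading term divides it; move -7/4b² to the remainder.
  leading term a: no divisor's leading term divides it; move 5a to the remainder.
  leading term b: no divisor's leading term divides it; move 89/8b to the remainder.
  leading term 1: no divisor's leading term divides it; move 63/8 to the remainder.
  remainder -7/4b² + 5a + 89/8b + 63/8 ≠ 0; add g_3 = -7/4b² + 5a + 89/8b + 63/8 to the basis.

S(f_1,g_3): leading monomials are coprime, so the S-polynomial reduces to 0 (Buchberger's first criterion).
S(f_2,g_3): lcm = ab². S = 20/7a² + 34/7ab - 3b² + 9/2a - ½b.
  leading term a²: subtract (5/7)·f_1 from 20/7a² + 34/7ab - 3b² + 9/2a - ½b → 39/7ab - 3b² + 3/14a + 33/14b + 75/7
  leading term ab: subtract (117/14)·f_2 from 39/7ab - 3b² + 3/14a + 33/14b + 75/7 → -3b² + 60/7a + 267/14b + 27/2
  leading term b²: subtract (12/7)·g_3 from -3b² + 60/7a + 267/14b + 27/2 → 0
  remainder 0.

Every S-polynomial of the final basis reduces to 0, so we have a Gröbner basis.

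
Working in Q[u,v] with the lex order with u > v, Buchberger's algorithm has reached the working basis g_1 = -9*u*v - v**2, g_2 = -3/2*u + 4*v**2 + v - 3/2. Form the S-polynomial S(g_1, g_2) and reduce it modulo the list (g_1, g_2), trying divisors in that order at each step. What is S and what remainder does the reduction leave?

S(g_1, g_2) = 8/3*v**3 + 7/9*v**2 - v; remainder on division = 8/3*v**3 + 7/9*v**2 - v.

lcm(LM(g_1), LM(g_2)) = u*v.
S = (lcm/LT(g_1))·g_1 − (lcm/LT(g_2))·g_2 = 8/3*v**3 + 7/9*v**2 - v.
Reduce S modulo (g_1, g_2) in that order:
  leading term v**3: no divisor's leading term divides it; move 8/3*v**3 to the remainder.
  leading term v**2: no divisor's leading term divides it; move 7/9*v**2 to the remainder.
  leading term v: no divisor's leading term divides it; move -v to the remainder.
The remainder 8/3*v**3 + 7/9*v**2 - v is nonzero, so it would be added as the next basis element.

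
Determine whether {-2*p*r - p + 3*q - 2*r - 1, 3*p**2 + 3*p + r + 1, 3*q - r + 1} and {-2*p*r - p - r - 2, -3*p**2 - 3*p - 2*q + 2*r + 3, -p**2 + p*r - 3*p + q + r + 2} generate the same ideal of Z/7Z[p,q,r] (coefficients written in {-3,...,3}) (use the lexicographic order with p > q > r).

No, the ideals differ.

Since reduced Gröbner bases are canonical representatives of ideals under a given ordering, it suffices to compute and compare them.
Buchberger on the first generating set:
f_1 = -2*p*r - p + 3*q - 2*r - 1, LT = p*r.
f_2 = 3*p**2 + 3*p + r + 1, LT = p**2.
f_3 = 3*q - r + 1, LT = q.

S(f_1,f_2): lcm = p**2*r. S = -3*p**2 + 2*p*q - 3*p + 2*r**2 + 2*r.
  reduce S modulo (f_1, f_2, f_3):
  remainder -p + 2*r**2 - 2*r - 2 ≠ 0; add g_4 = -p + 2*r**2 - 2*r - 2 to the basis.

S(f_1,g_4): lcm = p*r. S = -3*p + 2*q + 2*r**3 - 2*r**2 - r - 3.
  reduce S modulo (f_1, f_2, f_3, g_4):
  remainder 2*r**3 - r**2 + r ≠ 0; add g_5 = 2*r**3 - r**2 + r to the basis.

The other S-polynomials (S(f_1,f_3), S(f_2,f_3), S(f_2,g_4), S(f_3,g_4), S(f_1,g_5), S(f_2,g_5), S(f_3,g_5), S(g_4,g_5)) all reduce to 0 modulo the current basis, so we have a Gröbner basis.
Inter-reduce: drop elements whose leading term is divisible by another's, tail-reduce, and make monic.
Reduced Gröbner basis: {p - 2*r**2 + 2*r + 2, q + 2*r - 2, r**3 + 3*r**2 - 3*r}.

Buchberger on the second generating set:
h_1 = -2*p*r - p - r - 2, LT = p*r.
h_2 = -3*p**2 - 3*p - 2*q + 2*r + 3, LT = p**2.
h_3 = -p**2 + p*r - 3*p + q + r + 2, LT = p**2.

S(h_1,h_2): lcm = p**2*r. S = -3*p**2 + 3*p*r + p - 3*q*r + 3*r**2 + r.
  reduce S modulo (h_1, h_2, h_3):
  remainder -p - 3*q*r + 2*q + 3*r**2 + r + 1 ≠ 0; add k_4 = -p - 3*q*r + 2*q + 3*r**2 + r + 1 to the basis.

S(h_1,h_3): lcm = p**2*r. S = -3*p**2 + p*r**2 + p*r + p + q*r + r**2 + 2*r.
  reduce S modulo (h_1, h_2, h_3, k_4):
  remainder 2*q*r - q + 3*r**2 - r + 2 ≠ 0; add k_5 = 2*q*r - q + 3*r**2 - r + 2 to the basis.

S(h_2,h_3): lcm = p**2. S = p*r - 2*p - 3*q - 2*r + 1.
  reduce S modulo (h_1, h_2, h_3, k_4, k_5):
  remainder q - 3*r**2 - 3*r - 3 ≠ 0; add k_6 = q - 3*r**2 - 3*r - 3 to the basis.

S(h_1,k_4): lcm = p*r. S = -3*p - 3*q*r**2 + 2*q*r + 3*r**3 + r**2 - 2*r + 1.
  reduce S modulo (h_1, h_2, h_3, k_4, k_5, k_6):
  remainder -3*r**3 - 3*r**2 - r - 3 ≠ 0; add k_7 = -3*r**3 - 3*r**2 - r - 3 to the basis.

The other S-polynomials (S(h_2,k_4), S(h_3,k_4), S(h_1,k_5), S(h_2,k_5), S(h_3,k_5), S(k_4,k_5), S(h_1,k_6), S(h_2,k_6), S(h_3,k_6), S(k_4,k_6), S(k_5,k_6), S(h_1,k_7), S(h_2,k_7), S(h_3,k_7), S(k_4,k_7), S(k_5,k_7), S(k_6,k_7)) all reduce to 0 modulo the current basis, so we have a Gröbner basis.
Inter-reduce: drop elements whose leading term is divisible by another's, tail-reduce, and make monic.
Reduced Gröbner basis: {p - 2*r**2 - r - 2, q - 3*r**2 - 3*r - 3, r**3 + r**2 - 2*r + 1}.

These differ, so the ideals are not equal.
The same test decides containment: I ⊆ J iff every generator of I reduces to 0 modulo a Gröbner basis of J.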